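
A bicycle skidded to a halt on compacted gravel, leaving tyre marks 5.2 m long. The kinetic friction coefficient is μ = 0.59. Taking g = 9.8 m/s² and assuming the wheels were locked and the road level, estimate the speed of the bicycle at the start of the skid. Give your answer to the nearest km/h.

Deceleration a = μg = 0.59 × 9.8 = 5.782 m/s².
v = √(2a·d) = √(2 × 5.782 × 5.2) = √60.133 = 7.7545 m/s.
= 7.7545 × 3.6 = 27.916 km/h.

Initial speed ≈ 28 km/h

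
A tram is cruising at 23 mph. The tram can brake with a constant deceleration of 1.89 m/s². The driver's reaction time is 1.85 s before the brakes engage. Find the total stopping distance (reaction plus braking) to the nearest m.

23 mph × 0.44704 = 10.2819 m/s.
Reaction distance = v·t_r = 10.2819 × 1.85 = 19.022 m.
Braking distance = v²/(2a) = 10.2819² / (2 × 1.890) = 105.717 / 3.780 = 27.967 m.
Total = 19.022 + 27.967 = 46.989 m.

Total stopping distance ≈ 47 m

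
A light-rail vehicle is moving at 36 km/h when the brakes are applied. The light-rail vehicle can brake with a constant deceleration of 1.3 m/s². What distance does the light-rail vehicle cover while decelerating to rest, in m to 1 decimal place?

36 km/h ÷ 3.6 = 10.0000 m/s.
Braking distance = v²/(2a) = 10.0000² / (2 × 1.300) = 100.000 / 2.600 = 38.462 m.

Braking distance ≈ 38.5 m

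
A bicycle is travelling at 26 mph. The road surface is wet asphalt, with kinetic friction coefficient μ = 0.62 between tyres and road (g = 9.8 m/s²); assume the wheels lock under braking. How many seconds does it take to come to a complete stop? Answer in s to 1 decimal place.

26 mph × 0.44704 = 11.6230 m/s.
a = μg = 0.62 × 9.8 = 6.076 m/s².
Braking time = v/a = 11.6230 / 6.076 = 1.913 s.

Braking time ≈ 1.9 s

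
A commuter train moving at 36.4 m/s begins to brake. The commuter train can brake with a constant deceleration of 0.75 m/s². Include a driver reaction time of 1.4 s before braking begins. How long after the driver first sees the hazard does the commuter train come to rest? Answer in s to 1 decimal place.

Total time ≈ 49.9 s

Braking time = v/a = 36.4000 / 0.750 = 48.533 s.
Total = 1.4 + 48.533 = 49.933 s.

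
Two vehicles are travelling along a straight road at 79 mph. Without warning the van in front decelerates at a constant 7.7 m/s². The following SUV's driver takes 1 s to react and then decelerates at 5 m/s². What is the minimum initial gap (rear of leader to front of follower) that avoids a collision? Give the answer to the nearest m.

Minimum gap ≈ 79 m

79 mph × 0.44704 = 35.3162 m/s.
Leader travels v²/(2a_L) = 1247.234 / 15.400 = 80.989 m before stopping.
Follower covers v·t_r = 35.3162 × 1 = 35.316 m while reacting, then v²/(2a_F) = 1247.234 / 10.000 = 124.723 m while braking, for a total of 35.316 + 124.723 = 160.039 m.
Since a_F ≤ a_L and the follower starts braking later, the follower is never slower than the leader, so the closest approach is when both have stopped.
Minimum gap = 160.039 − 80.989 = 79.050 m.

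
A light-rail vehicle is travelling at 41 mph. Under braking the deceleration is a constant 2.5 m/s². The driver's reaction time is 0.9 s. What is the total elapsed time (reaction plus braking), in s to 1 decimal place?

41 mph × 0.44704 = 18.3286 m/s.
Braking time = v/a = 18.3286 / 2.500 = 7.331 s.
Total = 0.9 + 7.331 = 8.231 s.

Total time ≈ 8.2 s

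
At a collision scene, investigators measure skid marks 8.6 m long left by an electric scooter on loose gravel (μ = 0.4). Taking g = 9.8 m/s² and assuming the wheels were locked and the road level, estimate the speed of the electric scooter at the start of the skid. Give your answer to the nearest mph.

Deceleration a = μg = 0.4 × 9.8 = 3.920 m/s².
v = √(2a·d) = √(2 × 3.920 × 8.6) = √67.424 = 8.2112 m/s.
= 8.2112 ÷ 0.44704 = 18.368 mph.

Initial speed ≈ 18 mph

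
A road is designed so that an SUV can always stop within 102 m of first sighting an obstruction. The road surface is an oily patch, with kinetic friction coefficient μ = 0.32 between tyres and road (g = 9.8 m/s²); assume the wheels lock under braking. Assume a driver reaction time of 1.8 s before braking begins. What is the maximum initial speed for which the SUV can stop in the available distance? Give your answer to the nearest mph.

a = μg = 0.32 × 9.8 = 3.136 m/s².
Stopping distance: v·t_r + v²/(2a) = 102 with t_r = 1.8 s and a = 3.136 m/s².
So v² + 11.290 v − 639.74 = 0.
Positive root: v = −a·t_r + √((a·t_r)² + 2a·d) = −5.645 + √(31.866 + 639.74) = 20.2704 m/s.
20.2704 m/s ÷ 0.44704 = 45.344 mph.

Maximum speed ≈ 45 mph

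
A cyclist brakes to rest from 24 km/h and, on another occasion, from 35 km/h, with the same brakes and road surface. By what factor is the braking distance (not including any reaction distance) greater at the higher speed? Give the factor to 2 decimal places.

Factor ≈ 2.13

Braking distance d = v²/(2a), so with a fixed, d ∝ v².
Factor = (35/24)² = 1.4583² = 2.1266.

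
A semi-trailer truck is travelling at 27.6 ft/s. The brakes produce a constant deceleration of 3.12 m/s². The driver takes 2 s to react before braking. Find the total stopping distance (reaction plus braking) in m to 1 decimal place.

Total stopping distance ≈ 28.2 m

27.6 ft/s × 0.3048 = 8.4125 m/s.
Reaction distance = v·t_r = 8.4125 × 2 = 16.825 m.
Braking distance = v²/(2a) = 8.4125² / (2 × 3.120) = 70.770 / 6.240 = 11.341 m.
Total = 16.825 + 11.341 = 28.166 m.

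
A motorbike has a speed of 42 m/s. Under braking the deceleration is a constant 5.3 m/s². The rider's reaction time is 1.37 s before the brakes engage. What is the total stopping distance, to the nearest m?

Reaction distance = v·t_r = 42.0000 × 1.37 = 57.540 m.
Braking distance = v²/(2a) = 42.0000² / (2 × 5.300) = 1764.000 / 10.600 = 166.415 m.
Total = 57.540 + 166.415 = 223.955 m.

Total stopping distance ≈ 224 m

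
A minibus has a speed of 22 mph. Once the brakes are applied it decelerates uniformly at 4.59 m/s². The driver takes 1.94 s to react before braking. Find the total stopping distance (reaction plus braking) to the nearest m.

22 mph × 0.44704 = 9.8349 m/s.
Reaction distance = v·t_r = 9.8349 × 1.94 = 19.080 m.
Braking distance = v²/(2a) = 9.8349² / (2 × 4.590) = 96.725 / 9.180 = 10.536 m.
Total = 19.080 + 10.536 = 29.616 m.

Total stopping distance ≈ 30 m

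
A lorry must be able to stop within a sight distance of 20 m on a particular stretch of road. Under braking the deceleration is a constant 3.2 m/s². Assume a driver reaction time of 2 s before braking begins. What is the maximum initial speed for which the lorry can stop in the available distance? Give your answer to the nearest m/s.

Stopping distance: v·t_r + v²/(2a) = 20 with t_r = 2 s and a = 3.200 m/s².
So v² + 12.800 v − 128.00 = 0.
Positive root: v = −a·t_r + √((a·t_r)² + 2a·d) = −6.400 + √(40.960 + 128.00) = 6.5985 m/s.

Maximum speed ≈ 7 m/s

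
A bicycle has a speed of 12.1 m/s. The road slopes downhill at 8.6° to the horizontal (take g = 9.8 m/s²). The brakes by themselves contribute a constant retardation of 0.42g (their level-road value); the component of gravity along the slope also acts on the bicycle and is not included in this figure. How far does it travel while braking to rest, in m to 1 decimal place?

Braking distance ≈ 27.6 m

a = 0.42 × 9.8 = 4.116 m/s².
Gravity along the downhill slope reduces the braking deceleration: a_eff = 4.116 − 9.8·sin 8.6° = 4.116 − 1.465 = 2.651 m/s².
Braking distance = v²/(2a) = 12.1000² / (2 × 2.651) = 146.410 / 5.302 = 27.614 m.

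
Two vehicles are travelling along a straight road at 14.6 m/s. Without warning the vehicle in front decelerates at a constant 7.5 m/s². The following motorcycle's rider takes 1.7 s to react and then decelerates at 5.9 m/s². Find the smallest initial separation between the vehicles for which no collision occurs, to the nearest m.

Minimum gap ≈ 29 m

Leader travels v²/(2a_L) = 213.160 / 15.000 = 14.211 m before stopping.
Follower covers v·t_r = 14.6000 × 1.7 = 24.820 m while reacting, then v²/(2a_F) = 213.160 / 11.800 = 18.064 m while braking, for a total of 24.820 + 18.064 = 42.884 m.
Since a_F ≤ a_L and the follower starts braking later, the follower is never slower than the leader, so the closest approach is when both have stopped.
Minimum gap = 42.884 − 14.211 = 28.673 m.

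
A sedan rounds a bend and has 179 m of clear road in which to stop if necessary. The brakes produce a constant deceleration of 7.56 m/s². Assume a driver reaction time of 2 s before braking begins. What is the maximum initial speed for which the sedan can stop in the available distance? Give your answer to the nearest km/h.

Maximum speed ≈ 141 km/h

Stopping distance: v·t_r + v²/(2a) = 179 with t_r = 2 s and a = 7.560 m/s².
So v² + 30.240 v − 2706.48 = 0.
Positive root: v = −a·t_r + √((a·t_r)² + 2a·d) = −15.120 + √(228.614 + 2706.48) = 39.0565 m/s.
39.0565 m/s × 3.6 = 140.603 km/h.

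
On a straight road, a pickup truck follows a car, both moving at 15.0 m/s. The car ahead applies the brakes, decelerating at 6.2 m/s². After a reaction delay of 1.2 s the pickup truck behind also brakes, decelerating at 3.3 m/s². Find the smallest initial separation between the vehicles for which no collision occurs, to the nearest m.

Minimum gap ≈ 34 m

Leader travels v²/(2a_L) = 225.000 / 12.400 = 18.145 m before stopping.
Follower covers v·t_r = 15.0000 × 1.2 = 18.000 m while reacting, then v²/(2a_F) = 225.000 / 6.600 = 34.091 m while braking, for a total of 18.000 + 34.091 = 52.091 m.
Since a_F ≤ a_L and the follower starts braking later, the follower is never slower than the leader, so the closest approach is when both have stopped.
Minimum gap = 52.091 − 18.145 = 33.946 m.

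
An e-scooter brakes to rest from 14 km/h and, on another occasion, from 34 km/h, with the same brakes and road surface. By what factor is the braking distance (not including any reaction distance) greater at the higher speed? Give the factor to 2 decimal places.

Braking distance d = v²/(2a), so with a fixed, d ∝ v².
Factor = (34/14)² = 2.4286² = 5.8981.

Factor ≈ 5.90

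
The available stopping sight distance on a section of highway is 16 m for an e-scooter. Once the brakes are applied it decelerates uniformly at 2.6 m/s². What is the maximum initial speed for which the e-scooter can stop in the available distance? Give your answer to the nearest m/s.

v²/(2a) = d ⇒ v = √(2 × 2.600 × 16) = √83.20 = 9.1214 m/s.

Maximum speed ≈ 9 m/s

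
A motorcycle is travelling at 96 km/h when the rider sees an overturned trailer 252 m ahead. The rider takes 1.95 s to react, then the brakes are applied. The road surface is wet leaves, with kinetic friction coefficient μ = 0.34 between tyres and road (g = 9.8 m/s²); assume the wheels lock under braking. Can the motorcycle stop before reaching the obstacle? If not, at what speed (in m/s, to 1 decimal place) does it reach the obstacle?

Yes — it stops about 93.3 m short of the obstacle, so it never reaches it

96 km/h ÷ 3.6 = 26.6667 m/s.
a = μg = 0.34 × 9.8 = 3.332 m/s².
Reaction distance = 26.6667 × 1.95 = 52.000 m.
Braking distance = v²/(2a) = 711.113 / 6.664 = 106.710 m.
Total stopping distance = 52.000 + 106.710 = 158.710 m, vs 252 m available — it stops with 252 − 158.710 = 93.290 m to spare.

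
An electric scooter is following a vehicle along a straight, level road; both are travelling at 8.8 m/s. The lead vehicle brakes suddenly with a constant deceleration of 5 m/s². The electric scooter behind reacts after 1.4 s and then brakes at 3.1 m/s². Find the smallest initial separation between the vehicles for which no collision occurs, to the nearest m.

Leader travels v²/(2a_L) = 77.440 / 10.000 = 7.744 m before stopping.
Follower covers v·t_r = 8.8000 × 1.4 = 12.320 m while reacting, then v²/(2a_F) = 77.440 / 6.200 = 12.490 m while braking, for a total of 12.320 + 12.490 = 24.810 m.
Since a_F ≤ a_L and the follower starts braking later, the follower is never slower than the leader, so the closest approach is when both have stopped.
Minimum gap = 24.810 − 7.744 = 17.066 m.

Minimum gap ≈ 17 m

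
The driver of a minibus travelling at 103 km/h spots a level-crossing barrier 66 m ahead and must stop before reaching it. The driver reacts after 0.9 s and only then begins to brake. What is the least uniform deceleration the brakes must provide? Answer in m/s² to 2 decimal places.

103 km/h ÷ 3.6 = 28.6111 m/s.
Distance covered during reaction = 28.6111 × 0.9 = 25.750 m.
Distance available for braking: 66 − 25.750 = 40.250 m.
v² = 2a·d ⇒ a = v²/(2d) = 28.6111² / (2 × 40.250) = 818.595 / 80.500 = 10.1689 m/s².

Required deceleration ≈ 10.17 m/s²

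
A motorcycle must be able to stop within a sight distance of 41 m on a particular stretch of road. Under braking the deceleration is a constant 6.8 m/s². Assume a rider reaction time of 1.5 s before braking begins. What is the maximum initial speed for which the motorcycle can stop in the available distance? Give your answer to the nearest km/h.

Maximum speed ≈ 56 km/h

Stopping distance: v·t_r + v²/(2a) = 41 with t_r = 1.5 s and a = 6.800 m/s².
So v² + 20.400 v − 557.60 = 0.
Positive root: v = −a·t_r + √((a·t_r)² + 2a·d) = −10.200 + √(104.040 + 557.60) = 15.5224 m/s.
15.5224 m/s × 3.6 = 55.881 km/h.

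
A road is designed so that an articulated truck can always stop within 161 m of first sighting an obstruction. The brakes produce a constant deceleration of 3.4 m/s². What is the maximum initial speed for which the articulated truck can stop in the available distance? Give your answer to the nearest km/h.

Maximum speed ≈ 119 km/h

v²/(2a) = d ⇒ v = √(2 × 3.400 × 161) = √1094.80 = 33.0878 m/s.
33.0878 m/s × 3.6 = 119.116 km/h.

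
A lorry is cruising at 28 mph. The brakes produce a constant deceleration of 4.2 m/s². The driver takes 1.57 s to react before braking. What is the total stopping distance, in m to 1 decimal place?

28 mph × 0.44704 = 12.5171 m/s.
Reaction distance = v·t_r = 12.5171 × 1.57 = 19.652 m.
Braking distance = v²/(2a) = 12.5171² / (2 × 4.200) = 156.678 / 8.400 = 18.652 m.
Total = 19.652 + 18.652 = 38.304 m.

Total stopping distance ≈ 38.3 m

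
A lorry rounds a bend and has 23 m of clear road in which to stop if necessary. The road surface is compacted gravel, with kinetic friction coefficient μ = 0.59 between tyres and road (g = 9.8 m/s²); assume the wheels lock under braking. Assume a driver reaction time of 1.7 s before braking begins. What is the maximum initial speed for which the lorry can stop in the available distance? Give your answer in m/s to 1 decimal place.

a = μg = 0.59 × 9.8 = 5.782 m/s².
Stopping distance: v·t_r + v²/(2a) = 23 with t_r = 1.7 s and a = 5.782 m/s².
So v² + 19.659 v − 265.97 = 0.
Positive root: v = −a·t_r + √((a·t_r)² + 2a·d) = −9.829 + √(96.609 + 265.97) = 9.2125 m/s.

Maximum speed ≈ 9.2 m/s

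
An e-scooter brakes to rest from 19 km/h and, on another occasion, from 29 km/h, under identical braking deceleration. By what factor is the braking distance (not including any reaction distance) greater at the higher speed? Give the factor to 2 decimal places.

Braking distance d = v²/(2a), so with a fixed, d ∝ v².
Factor = (29/19)² = 1.5263² = 2.3296.

Factor ≈ 2.33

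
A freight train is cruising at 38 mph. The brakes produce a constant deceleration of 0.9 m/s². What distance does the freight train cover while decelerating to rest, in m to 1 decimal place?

38 mph × 0.44704 = 16.9875 m/s.
Braking distance = v²/(2a) = 16.9875² / (2 × 0.900) = 288.575 / 1.800 = 160.319 m.

Braking distance ≈ 160.3 m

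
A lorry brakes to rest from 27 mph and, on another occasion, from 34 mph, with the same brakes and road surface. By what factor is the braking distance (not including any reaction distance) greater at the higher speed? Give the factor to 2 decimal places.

Factor ≈ 1.59

Braking distance d = v²/(2a), so with a fixed, d ∝ v².
Factor = (34/27)² = 1.2593² = 1.5858.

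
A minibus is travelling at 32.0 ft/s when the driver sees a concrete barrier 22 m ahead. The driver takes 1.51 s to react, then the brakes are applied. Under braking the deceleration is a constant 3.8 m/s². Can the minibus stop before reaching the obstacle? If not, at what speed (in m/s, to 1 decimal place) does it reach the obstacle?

No — it strikes the obstacle at 6.3 m/s

32 ft/s × 0.3048 = 9.7536 m/s.
Reaction distance = 9.7536 × 1.51 = 14.728 m.
Braking distance needed to stop: v²/(2a) = 95.133 / 7.600 = 12.518 m, so total needed = 14.728 + 12.518 = 27.246 m > 22 m — it cannot stop.
Distance remaining when braking begins: 22 − 14.728 = 7.272 m.
v² = v₀² − 2a·d = 95.133 − 2 × 3.800 × 7.272 = 39.866 m²/s².
v = √39.866 = 6.314 m/s.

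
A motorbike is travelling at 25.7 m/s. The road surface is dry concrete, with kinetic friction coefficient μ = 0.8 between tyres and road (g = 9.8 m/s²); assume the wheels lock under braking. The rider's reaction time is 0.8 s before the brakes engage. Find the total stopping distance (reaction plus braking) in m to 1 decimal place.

a = μg = 0.8 × 9.8 = 7.840 m/s².
Reaction distance = v·t_r = 25.7000 × 0.8 = 20.560 m.
Braking distance = v²/(2a) = 25.7000² / (2 × 7.840) = 660.490 / 15.680 = 42.123 m.
Total = 20.560 + 42.123 = 62.683 m.

Total stopping distance ≈ 62.7 m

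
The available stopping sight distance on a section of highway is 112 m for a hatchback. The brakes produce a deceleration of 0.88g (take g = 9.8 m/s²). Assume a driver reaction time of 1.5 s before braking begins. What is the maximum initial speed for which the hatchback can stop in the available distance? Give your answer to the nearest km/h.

a = 0.88 × 9.8 = 8.624 m/s².
Stopping distance: v·t_r + v²/(2a) = 112 with t_r = 1.5 s and a = 8.624 m/s².
So v² + 25.872 v − 1931.78 = 0.
Positive root: v = −a·t_r + √((a·t_r)² + 2a·d) = −12.936 + √(167.340 + 1931.78) = 32.8802 m/s.
32.8802 m/s × 3.6 = 118.369 km/h.

Maximum speed ≈ 118 km/h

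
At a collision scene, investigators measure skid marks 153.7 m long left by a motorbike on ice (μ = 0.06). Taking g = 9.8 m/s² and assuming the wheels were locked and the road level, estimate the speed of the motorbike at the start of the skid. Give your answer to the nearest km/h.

Initial speed ≈ 48 km/h

Deceleration a = μg = 0.06 × 9.8 = 0.588 m/s².
v = √(2a·d) = √(2 × 0.588 × 153.7) = √180.751 = 13.4444 m/s.
= 13.4444 × 3.6 = 48.400 km/h.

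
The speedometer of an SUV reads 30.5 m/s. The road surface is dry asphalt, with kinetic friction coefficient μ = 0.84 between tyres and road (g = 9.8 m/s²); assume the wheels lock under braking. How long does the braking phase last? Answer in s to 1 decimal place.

Braking time ≈ 3.7 s

a = μg = 0.84 × 9.8 = 8.232 m/s².
Braking time = v/a = 30.5000 / 8.232 = 3.705 s.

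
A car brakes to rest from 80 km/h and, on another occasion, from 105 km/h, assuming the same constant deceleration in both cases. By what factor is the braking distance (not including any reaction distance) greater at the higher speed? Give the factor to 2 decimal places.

Factor ≈ 1.72

Braking distance d = v²/(2a), so with a fixed, d ∝ v².
Factor = (105/80)² = 1.3125² = 1.7227.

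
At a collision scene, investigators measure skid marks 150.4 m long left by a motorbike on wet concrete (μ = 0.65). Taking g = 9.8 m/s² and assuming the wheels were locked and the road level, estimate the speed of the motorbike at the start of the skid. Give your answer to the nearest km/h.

Deceleration a = μg = 0.65 × 9.8 = 6.370 m/s².
v = √(2a·d) = √(2 × 6.370 × 150.4) = √1916.096 = 43.7732 m/s.
= 43.7732 × 3.6 = 157.584 km/h.

Initial speed ≈ 158 km/h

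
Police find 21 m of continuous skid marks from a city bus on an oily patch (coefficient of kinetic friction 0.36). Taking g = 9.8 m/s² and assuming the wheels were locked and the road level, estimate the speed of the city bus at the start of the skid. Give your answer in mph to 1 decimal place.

Initial speed ≈ 27.2 mph

Deceleration a = μg = 0.36 × 9.8 = 3.528 m/s².
v = √(2a·d) = √(2 × 3.528 × 21) = √148.176 = 12.1728 m/s.
= 12.1728 ÷ 0.44704 = 27.230 mph.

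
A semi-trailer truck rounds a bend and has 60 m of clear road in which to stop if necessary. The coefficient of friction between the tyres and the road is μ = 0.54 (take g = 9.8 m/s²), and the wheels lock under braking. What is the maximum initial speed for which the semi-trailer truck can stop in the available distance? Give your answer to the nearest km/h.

Maximum speed ≈ 91 km/h

a = μg = 0.54 × 9.8 = 5.292 m/s².
v²/(2a) = d ⇒ v = √(2 × 5.292 × 60) = √635.04 = 25.2000 m/s.
25.2000 m/s × 3.6 = 90.720 km/h.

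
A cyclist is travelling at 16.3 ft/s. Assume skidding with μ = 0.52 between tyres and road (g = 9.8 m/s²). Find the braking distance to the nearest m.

Braking distance ≈ 2 m

16.3 ft/s × 0.3048 = 4.9682 m/s.
a = μg = 0.52 × 9.8 = 5.096 m/s².
Braking distance = v²/(2a) = 4.9682² / (2 × 5.096) = 24.683 / 10.192 = 2.422 m.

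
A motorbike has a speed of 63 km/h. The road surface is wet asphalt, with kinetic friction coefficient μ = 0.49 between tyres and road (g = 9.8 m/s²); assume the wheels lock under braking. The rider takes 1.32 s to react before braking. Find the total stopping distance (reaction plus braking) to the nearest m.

Total stopping distance ≈ 55 m

63 km/h ÷ 3.6 = 17.5000 m/s.
a = μg = 0.49 × 9.8 = 4.802 m/s².
Reaction distance = v·t_r = 17.5000 × 1.32 = 23.100 m.
Braking distance = v²/(2a) = 17.5000² / (2 × 4.802) = 306.250 / 9.604 = 31.888 m.
Total = 23.100 + 31.888 = 54.988 m.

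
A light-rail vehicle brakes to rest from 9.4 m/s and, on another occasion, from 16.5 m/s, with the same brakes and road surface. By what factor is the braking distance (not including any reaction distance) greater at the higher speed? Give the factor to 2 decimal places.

Braking distance d = v²/(2a), so with a fixed, d ∝ v².
Factor = (16.5/9.4)² = 1.7553² = 3.0811.

Factor ≈ 3.08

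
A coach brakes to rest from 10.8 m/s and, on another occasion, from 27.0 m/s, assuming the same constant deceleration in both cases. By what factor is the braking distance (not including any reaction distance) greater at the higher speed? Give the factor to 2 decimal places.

Braking distance d = v²/(2a), so with a fixed, d ∝ v².
Factor = (27.0/10.8)² = 2.5000² = 6.2500.

Factor ≈ 6.25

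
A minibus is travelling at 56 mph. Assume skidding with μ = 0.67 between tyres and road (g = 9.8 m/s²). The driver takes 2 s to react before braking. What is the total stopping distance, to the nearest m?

Total stopping distance ≈ 98 m

56 mph × 0.44704 = 25.0342 m/s.
a = μg = 0.67 × 9.8 = 6.566 m/s².
Reaction distance = v·t_r = 25.0342 × 2 = 50.068 m.
Braking distance = v²/(2a) = 25.0342² / (2 × 6.566) = 626.711 / 13.132 = 47.724 m.
Total = 50.068 + 47.724 = 97.792 m.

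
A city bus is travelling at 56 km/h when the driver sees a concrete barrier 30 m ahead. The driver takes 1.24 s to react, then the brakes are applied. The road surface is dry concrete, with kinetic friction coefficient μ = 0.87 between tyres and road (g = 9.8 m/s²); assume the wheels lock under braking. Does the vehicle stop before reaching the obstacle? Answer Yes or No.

56 km/h ÷ 3.6 = 15.5556 m/s.
a = μg = 0.87 × 9.8 = 8.526 m/s².
Reaction distance = 15.5556 × 1.24 = 19.289 m.
Braking distance = v²/(2a) = 241.977 / 17.052 = 14.191 m.
Total stopping distance = 19.289 + 14.191 = 33.480 m, vs 30 m available — it cannot stop in time and overshoots by 33.480 − 30 = 3.480 m.

No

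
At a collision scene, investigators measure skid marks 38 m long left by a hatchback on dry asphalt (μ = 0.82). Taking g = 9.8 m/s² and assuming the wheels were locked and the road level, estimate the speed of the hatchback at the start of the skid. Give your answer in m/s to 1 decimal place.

Initial speed ≈ 24.7 m/s

Deceleration a = μg = 0.82 × 9.8 = 8.036 m/s².
v = √(2a·d) = √(2 × 8.036 × 38) = √610.736 = 24.7131 m/s.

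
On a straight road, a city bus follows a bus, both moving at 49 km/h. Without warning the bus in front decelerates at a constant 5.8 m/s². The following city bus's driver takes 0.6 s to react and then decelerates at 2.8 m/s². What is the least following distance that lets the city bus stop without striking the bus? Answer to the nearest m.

Minimum gap ≈ 25 m

49 km/h ÷ 3.6 = 13.6111 m/s.
Leader travels v²/(2a_L) = 185.262 / 11.600 = 15.971 m before stopping.
Follower covers v·t_r = 13.6111 × 0.6 = 8.167 m while reacting, then v²/(2a_F) = 185.262 / 5.600 = 33.083 m while braking, for a total of 8.167 + 33.083 = 41.250 m.
Since a_F ≤ a_L and the follower starts braking later, the follower is never slower than the leader, so the closest approach is when both have stopped.
Minimum gap = 41.250 − 15.971 = 25.279 m.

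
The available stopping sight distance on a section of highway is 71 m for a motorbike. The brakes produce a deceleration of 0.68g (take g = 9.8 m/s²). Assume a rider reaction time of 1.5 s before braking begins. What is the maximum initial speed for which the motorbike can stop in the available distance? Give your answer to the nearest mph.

Maximum speed ≈ 50 mph

a = 0.68 × 9.8 = 6.664 m/s².
Stopping distance: v·t_r + v²/(2a) = 71 with t_r = 1.5 s and a = 6.664 m/s².
So v² + 19.992 v − 946.29 = 0.
Positive root: v = −a·t_r + √((a·t_r)² + 2a·d) = −9.996 + √(99.920 + 946.29) = 22.3492 m/s.
22.3492 m/s ÷ 0.44704 = 49.994 mph.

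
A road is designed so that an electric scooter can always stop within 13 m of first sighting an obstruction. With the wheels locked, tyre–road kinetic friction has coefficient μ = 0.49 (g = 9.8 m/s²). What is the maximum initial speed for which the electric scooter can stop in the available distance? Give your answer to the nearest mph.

Maximum speed ≈ 25 mph

a = μg = 0.49 × 9.8 = 4.802 m/s².
v²/(2a) = d ⇒ v = √(2 × 4.802 × 13) = √124.85 = 11.1736 m/s.
11.1736 m/s ÷ 0.44704 = 24.995 mph.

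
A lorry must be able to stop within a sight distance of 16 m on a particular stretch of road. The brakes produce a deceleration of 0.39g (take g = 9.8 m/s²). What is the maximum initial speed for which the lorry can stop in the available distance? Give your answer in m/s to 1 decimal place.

Maximum speed ≈ 11.1 m/s

a = 0.39 × 9.8 = 3.822 m/s².
v²/(2a) = d ⇒ v = √(2 × 3.822 × 16) = √122.30 = 11.0589 m/s.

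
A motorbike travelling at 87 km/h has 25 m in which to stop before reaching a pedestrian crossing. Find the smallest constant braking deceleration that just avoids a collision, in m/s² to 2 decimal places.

Required deceleration ≈ 11.68 m/s²

87 km/h ÷ 3.6 = 24.1667 m/s.
v² = 2a·d ⇒ a = v²/(2d) = 24.1667² / (2 × 25.000) = 584.029 / 50.000 = 11.6806 m/s².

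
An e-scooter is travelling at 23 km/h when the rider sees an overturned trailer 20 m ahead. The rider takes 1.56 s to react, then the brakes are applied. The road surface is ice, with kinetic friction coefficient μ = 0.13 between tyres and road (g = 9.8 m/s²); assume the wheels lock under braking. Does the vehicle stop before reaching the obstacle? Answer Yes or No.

No

23 km/h ÷ 3.6 = 6.3889 m/s.
a = μg = 0.13 × 9.8 = 1.274 m/s².
Reaction distance = 6.3889 × 1.56 = 9.967 m.
Braking distance = v²/(2a) = 40.818 / 2.548 = 16.020 m.
Total stopping distance = 9.967 + 16.020 = 25.987 m, vs 20 m available — it cannot stop in time and overshoots by 25.987 − 20 = 5.987 m.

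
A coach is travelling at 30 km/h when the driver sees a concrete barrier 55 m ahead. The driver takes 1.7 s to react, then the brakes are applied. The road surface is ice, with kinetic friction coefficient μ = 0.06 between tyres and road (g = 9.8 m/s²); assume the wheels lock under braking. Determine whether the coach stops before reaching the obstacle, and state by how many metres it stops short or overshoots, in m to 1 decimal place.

No — it overshoots by 18.2 m

30 km/h ÷ 3.6 = 8.3333 m/s.
a = μg = 0.06 × 9.8 = 0.588 m/s².
Reaction distance = 8.3333 × 1.7 = 14.167 m.
Braking distance = v²/(2a) = 69.444 / 1.176 = 59.051 m.
Total stopping distance = 14.167 + 59.051 = 73.218 m, vs 55 m available — it cannot stop in time and overshoots by 73.218 − 55 = 18.218 m.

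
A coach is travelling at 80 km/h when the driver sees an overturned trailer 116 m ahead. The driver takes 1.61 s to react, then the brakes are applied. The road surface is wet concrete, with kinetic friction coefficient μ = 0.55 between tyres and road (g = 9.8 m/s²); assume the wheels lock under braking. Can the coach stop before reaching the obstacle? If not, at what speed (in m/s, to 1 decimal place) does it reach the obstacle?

Yes — it stops about 34.4 m short of the obstacle, so it never reaches it

80 km/h ÷ 3.6 = 22.2222 m/s.
a = μg = 0.55 × 9.8 = 5.390 m/s².
Reaction distance = 22.2222 × 1.61 = 35.778 m.
Braking distance = v²/(2a) = 493.826 / 10.780 = 45.809 m.
Total stopping distance = 35.778 + 45.809 = 81.587 m, vs 116 m available — it stops with 116 − 81.587 = 34.413 m to spare.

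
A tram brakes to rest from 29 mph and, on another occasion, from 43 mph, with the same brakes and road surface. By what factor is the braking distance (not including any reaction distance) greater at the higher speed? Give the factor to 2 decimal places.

Factor ≈ 2.20

Braking distance d = v²/(2a), so with a fixed, d ∝ v².
Factor = (43/29)² = 1.4828² = 2.1987.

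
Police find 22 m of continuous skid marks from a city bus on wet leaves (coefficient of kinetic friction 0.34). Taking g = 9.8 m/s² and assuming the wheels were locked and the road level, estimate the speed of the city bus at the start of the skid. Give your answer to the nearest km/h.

Initial speed ≈ 44 km/h

Deceleration a = μg = 0.34 × 9.8 = 3.332 m/s².
v = √(2a·d) = √(2 × 3.332 × 22) = √146.608 = 12.1082 m/s.
= 12.1082 × 3.6 = 43.590 km/h.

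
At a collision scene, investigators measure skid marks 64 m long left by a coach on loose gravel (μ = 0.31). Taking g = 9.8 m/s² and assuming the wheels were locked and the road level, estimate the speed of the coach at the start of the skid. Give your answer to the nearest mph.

Deceleration a = μg = 0.31 × 9.8 = 3.038 m/s².
v = √(2a·d) = √(2 × 3.038 × 64) = √388.864 = 19.7196 m/s.
= 19.7196 ÷ 0.44704 = 44.111 mph.

Initial speed ≈ 44 mph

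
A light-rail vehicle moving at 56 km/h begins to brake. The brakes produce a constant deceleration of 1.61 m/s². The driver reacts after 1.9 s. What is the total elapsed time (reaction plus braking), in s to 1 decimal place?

Total time ≈ 11.6 s

56 km/h ÷ 3.6 = 15.5556 m/s.
Braking time = v/a = 15.5556 / 1.610 = 9.662 s.
Total = 1.9 + 9.662 = 11.562 s.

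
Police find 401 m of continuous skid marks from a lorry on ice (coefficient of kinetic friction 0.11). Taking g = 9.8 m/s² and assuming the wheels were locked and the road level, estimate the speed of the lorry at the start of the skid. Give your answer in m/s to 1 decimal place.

Deceleration a = μg = 0.11 × 9.8 = 1.078 m/s².
v = √(2a·d) = √(2 × 1.078 × 401) = √864.556 = 29.4033 m/s.

Initial speed ≈ 29.4 m/s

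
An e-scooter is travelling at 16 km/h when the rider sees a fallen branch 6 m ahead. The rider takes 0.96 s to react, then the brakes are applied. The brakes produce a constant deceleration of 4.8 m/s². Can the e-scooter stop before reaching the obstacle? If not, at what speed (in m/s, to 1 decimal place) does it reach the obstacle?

16 km/h ÷ 3.6 = 4.4444 m/s.
Reaction distance = 4.4444 × 0.96 = 4.267 m.
Braking distance needed to stop: v²/(2a) = 19.753 / 9.600 = 2.058 m, so total needed = 4.267 + 2.058 = 6.325 m > 6 m — it cannot stop.
Distance remaining when braking begins: 6 − 4.267 = 1.733 m.
v² = v₀² − 2a·d = 19.753 − 2 × 4.800 × 1.733 = 3.116 m²/s².
v = √3.116 = 1.765 m/s.

No — it strikes the obstacle at 1.8 m/s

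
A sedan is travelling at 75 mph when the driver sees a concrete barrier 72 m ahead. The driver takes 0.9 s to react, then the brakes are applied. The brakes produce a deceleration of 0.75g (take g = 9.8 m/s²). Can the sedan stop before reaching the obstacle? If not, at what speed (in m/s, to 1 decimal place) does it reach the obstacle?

75 mph × 0.44704 = 33.5280 m/s.
a = 0.75 × 9.8 = 7.350 m/s².
Reaction distance = 33.5280 × 0.9 = 30.175 m.
Braking distance needed to stop: v²/(2a) = 1124.127 / 14.700 = 76.471 m, so total needed = 30.175 + 76.471 = 106.646 m > 72 m — it cannot stop.
Distance remaining when braking begins: 72 − 30.175 = 41.825 m.
v² = v₀² − 2a·d = 1124.127 − 2 × 7.350 × 41.825 = 509.299 m²/s².
v = √509.299 = 22.568 m/s.

No — it strikes the obstacle at 22.6 m/s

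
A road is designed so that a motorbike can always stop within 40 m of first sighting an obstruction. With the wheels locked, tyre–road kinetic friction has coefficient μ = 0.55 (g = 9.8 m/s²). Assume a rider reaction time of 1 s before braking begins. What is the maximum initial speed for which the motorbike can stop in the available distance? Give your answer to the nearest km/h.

Maximum speed ≈ 58 km/h

a = μg = 0.55 × 9.8 = 5.390 m/s².
Stopping distance: v·t_r + v²/(2a) = 40 with t_r = 1 s and a = 5.390 m/s².
So v² + 10.780 v − 431.20 = 0.
Positive root: v = −a·t_r + √((a·t_r)² + 2a·d) = −5.390 + √(29.052 + 431.20) = 16.0635 m/s.
16.0635 m/s × 3.6 = 57.829 km/h.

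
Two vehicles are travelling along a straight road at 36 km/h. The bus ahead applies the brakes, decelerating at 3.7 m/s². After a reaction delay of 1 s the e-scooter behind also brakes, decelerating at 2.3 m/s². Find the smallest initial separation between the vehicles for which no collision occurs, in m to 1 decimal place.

Minimum gap ≈ 18.2 m

36 km/h ÷ 3.6 = 10.0000 m/s.
Leader travels v²/(2a_L) = 100.000 / 7.400 = 13.514 m before stopping.
Follower covers v·t_r = 10.0000 × 1 = 10.000 m while reacting, then v²/(2a_F) = 100.000 / 4.600 = 21.739 m while braking, for a total of 10.000 + 21.739 = 31.739 m.
Since a_F ≤ a_L and the follower starts braking later, the follower is never slower than the leader, so the closest approach is when both have stopped.
Minimum gap = 31.739 − 13.514 = 18.225 m.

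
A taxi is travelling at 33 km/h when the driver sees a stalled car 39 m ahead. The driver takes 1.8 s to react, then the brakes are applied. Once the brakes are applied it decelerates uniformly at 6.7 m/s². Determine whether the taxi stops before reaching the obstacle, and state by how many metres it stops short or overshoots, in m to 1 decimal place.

33 km/h ÷ 3.6 = 9.1667 m/s.
Reaction distance = 9.1667 × 1.8 = 16.500 m.
Braking distance = v²/(2a) = 84.028 / 13.400 = 6.271 m.
Total stopping distance = 16.500 + 6.271 = 22.771 m, vs 39 m available — it stops with 39 − 22.771 = 16.229 m to spare.

Yes — it stops 16.2 m short of the obstacle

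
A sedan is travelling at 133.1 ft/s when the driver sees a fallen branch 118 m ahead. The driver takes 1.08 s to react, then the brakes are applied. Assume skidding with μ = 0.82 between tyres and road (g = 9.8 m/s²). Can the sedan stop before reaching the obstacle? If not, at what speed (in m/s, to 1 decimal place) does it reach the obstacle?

133.1 ft/s × 0.3048 = 40.5689 m/s.
a = μg = 0.82 × 9.8 = 8.036 m/s².
Reaction distance = 40.5689 × 1.08 = 43.814 m.
Braking distance needed to stop: v²/(2a) = 1645.836 / 16.072 = 102.404 m, so total needed = 43.814 + 102.404 = 146.218 m > 118 m — it cannot stop.
Distance remaining when braking begins: 118 − 43.814 = 74.186 m.
v² = v₀² − 2a·d = 1645.836 − 2 × 8.036 × 74.186 = 453.519 m²/s².
v = √453.519 = 21.296 m/s.

No — it strikes the obstacle at 21.3 m/s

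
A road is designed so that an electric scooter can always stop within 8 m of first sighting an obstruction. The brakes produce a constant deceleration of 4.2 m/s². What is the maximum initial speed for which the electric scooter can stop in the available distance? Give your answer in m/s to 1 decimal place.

Maximum speed ≈ 8.2 m/s

v²/(2a) = d ⇒ v = √(2 × 4.200 × 8) = √67.20 = 8.1976 m/s.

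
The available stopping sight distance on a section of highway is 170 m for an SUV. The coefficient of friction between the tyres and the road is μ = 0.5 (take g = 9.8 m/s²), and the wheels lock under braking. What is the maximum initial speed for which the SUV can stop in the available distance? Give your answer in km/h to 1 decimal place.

a = μg = 0.5 × 9.8 = 4.900 m/s².
v²/(2a) = d ⇒ v = √(2 × 4.900 × 170) = √1666.00 = 40.8167 m/s.
40.8167 m/s × 3.6 = 146.940 km/h.

Maximum speed ≈ 146.9 km/h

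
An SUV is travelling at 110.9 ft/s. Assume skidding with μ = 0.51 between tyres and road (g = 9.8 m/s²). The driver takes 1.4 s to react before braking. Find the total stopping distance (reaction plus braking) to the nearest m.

110.9 ft/s × 0.3048 = 33.8023 m/s.
a = μg = 0.51 × 9.8 = 4.998 m/s².
Reaction distance = v·t_r = 33.8023 × 1.4 = 47.323 m.
Braking distance = v²/(2a) = 33.8023² / (2 × 4.998) = 1142.595 / 9.996 = 114.305 m.
Total = 47.323 + 114.305 = 161.628 m.

Total stopping distance ≈ 162 m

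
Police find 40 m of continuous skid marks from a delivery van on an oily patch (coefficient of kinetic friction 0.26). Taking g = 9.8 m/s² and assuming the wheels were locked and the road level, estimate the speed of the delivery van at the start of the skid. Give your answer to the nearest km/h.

Deceleration a = μg = 0.26 × 9.8 = 2.548 m/s².
v = √(2a·d) = √(2 × 2.548 × 40) = √203.840 = 14.2773 m/s.
= 14.2773 × 3.6 = 51.398 km/h.

Initial speed ≈ 51 km/h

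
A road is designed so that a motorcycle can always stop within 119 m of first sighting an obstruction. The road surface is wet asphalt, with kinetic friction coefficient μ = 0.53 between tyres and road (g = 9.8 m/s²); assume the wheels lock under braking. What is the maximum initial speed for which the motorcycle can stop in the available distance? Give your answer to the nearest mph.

Maximum speed ≈ 79 mph

a = μg = 0.53 × 9.8 = 5.194 m/s².
v²/(2a) = d ⇒ v = √(2 × 5.194 × 119) = √1236.17 = 35.1592 m/s.
35.1592 m/s ÷ 0.44704 = 78.649 mph.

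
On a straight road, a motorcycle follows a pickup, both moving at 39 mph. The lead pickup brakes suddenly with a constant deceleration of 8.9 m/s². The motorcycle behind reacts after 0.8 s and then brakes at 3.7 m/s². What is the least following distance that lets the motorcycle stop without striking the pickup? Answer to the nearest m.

Minimum gap ≈ 38 m

39 mph × 0.44704 = 17.4346 m/s.
Leader travels v²/(2a_L) = 303.965 / 17.800 = 17.077 m before stopping.
Follower covers v·t_r = 17.4346 × 0.8 = 13.948 m while reacting, then v²/(2a_F) = 303.965 / 7.400 = 41.076 m while braking, for a total of 13.948 + 41.076 = 55.024 m.
Since a_F ≤ a_L and the follower starts braking later, the follower is never slower than the leader, so the closest approach is when both have stopped.
Minimum gap = 55.024 − 17.077 = 37.947 m.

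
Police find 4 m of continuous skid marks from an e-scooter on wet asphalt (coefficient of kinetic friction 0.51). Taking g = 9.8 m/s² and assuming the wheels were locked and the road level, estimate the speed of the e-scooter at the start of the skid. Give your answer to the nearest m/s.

Initial speed ≈ 6 m/s

Deceleration a = μg = 0.51 × 9.8 = 4.998 m/s².
v = √(2a·d) = √(2 × 4.998 × 4) = √39.984 = 6.3233 m/s.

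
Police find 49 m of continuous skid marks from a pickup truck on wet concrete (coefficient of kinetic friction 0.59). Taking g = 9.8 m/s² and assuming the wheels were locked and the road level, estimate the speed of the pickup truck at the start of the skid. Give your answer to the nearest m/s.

Initial speed ≈ 24 m/s

Deceleration a = μg = 0.59 × 9.8 = 5.782 m/s².
v = √(2a·d) = √(2 × 5.782 × 49) = √566.636 = 23.8041 m/s.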